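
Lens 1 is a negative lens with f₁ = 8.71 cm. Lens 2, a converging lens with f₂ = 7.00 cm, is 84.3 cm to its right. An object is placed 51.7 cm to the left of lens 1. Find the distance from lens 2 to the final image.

7.58 cm

Lens 1 is diverging, so f₁ = −8.71 cm.
Lens 1: 1/d_i1 = 1/f₁ − 1/d_o1 = 1/(-8.71) − 1/(51.7) = -0.1342, so d_i1 = -7.454 cm.
The intermediate image is 7.454 cm to the left of lens 1 (virtual), which is 84.3 − (-7.454) = 91.75 cm to the left of lens 2, so d_o2 = +91.75 cm.
Lens 2: 1/d_i2 = 1/f₂ − 1/d_o2 = 1/(7.00) − 1/(91.75) = 0.1320, so d_i2 = 7.58 cm.
The final image is real, 7.58 cm to the right of lens 2 (overall magnification ≈ -0.012).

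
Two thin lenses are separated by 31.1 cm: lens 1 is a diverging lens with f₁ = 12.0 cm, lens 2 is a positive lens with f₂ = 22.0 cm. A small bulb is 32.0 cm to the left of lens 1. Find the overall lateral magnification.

m = -0.337

f₁ = −12.0 cm (diverging).
Lens 1: 1/d_i1 = 1/(-12.0) − 1/(32.0) = -0.1146, so d_i1 = -8.727 cm; m₁ = −d_i1/d_o1 = +0.2727.
d_o2 = 31.1 − (-8.727) = 39.83 cm.
Lens 2: 1/d_i2 = 1/(22.0) − 1/(39.83) = 0.02035, so d_i2 = 49.15 cm; m₂ = −d_i2/d_o2 = -1.234.
m = m₁·m₂ = (+0.2727)(-1.234) = -0.337.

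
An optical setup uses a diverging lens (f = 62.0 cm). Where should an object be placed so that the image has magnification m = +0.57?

For a diverging lens, f = -62.0 cm.
m = −d_i/d_o ⇒ d_i = −m·d_o.
1/f = 1/d_o + 1/d_i = 1/d_o − 1/(m·d_o) = (1 − 1/m)/d_o, so d_o = f(1 − 1/m) = (-62.00)(1 − 1/(+0.57)) = 46.8 cm.

46.8 cm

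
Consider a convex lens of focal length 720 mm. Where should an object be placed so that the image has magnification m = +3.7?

525 mm

m = −d_i/d_o ⇒ d_i = −m·d_o.
1/f = 1/d_o + 1/d_i = 1/d_o − 1/(m·d_o) = (1 − 1/m)/d_o, so d_o = f(1 − 1/m) = (720.0)(1 − 1/(+3.7)) = 525 mm.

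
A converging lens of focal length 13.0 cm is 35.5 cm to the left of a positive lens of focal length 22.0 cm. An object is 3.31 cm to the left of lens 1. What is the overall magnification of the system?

m = -1.65

Lens 1: 1/d_i1 = 1/(13.0) − 1/(3.31) = -0.2252, so d_i1 = -4.441 cm; m₁ = −d_i1/d_o1 = +1.342.
d_o2 = 35.5 − (-4.441) = 39.94 cm.
Lens 2: 1/d_i2 = 1/(22.0) − 1/(39.94) = 0.02042, so d_i2 = 48.98 cm; m₂ = −d_i2/d_o2 = -1.226.
m = m₁·m₂ = (+1.342)(-1.226) = -1.65.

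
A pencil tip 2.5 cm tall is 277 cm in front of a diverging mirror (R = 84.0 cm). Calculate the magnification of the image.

m = +0.132

f = R/2 = 84.0/2 = 42.00 cm; for a diverging mirror, f = -42.00 cm.
1/d_i = 1/f − 1/d_o = 1/(-42.00) − 1/(277) = -0.02742, so d_i = -36.47 cm.
m = −d_i/d_o = −(-36.47)/(277) = +0.132.
The image is virtual, upright and reduced, behind the mirror.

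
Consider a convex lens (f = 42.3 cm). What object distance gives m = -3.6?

54.0 cm

m = −d_i/d_o ⇒ d_i = −m·d_o.
1/f = 1/d_o + 1/d_i = 1/d_o − 1/(m·d_o) = (1 − 1/m)/d_o, so d_o = f(1 − 1/m) = (42.30)(1 − 1/(-3.6)) = 54.0 cm.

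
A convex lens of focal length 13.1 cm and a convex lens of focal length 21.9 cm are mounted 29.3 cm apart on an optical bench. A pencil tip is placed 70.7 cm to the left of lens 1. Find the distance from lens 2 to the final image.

33.4 cm

Lens 1: 1/d_i1 = 1/f₁ − 1/d_o1 = 1/(13.1) − 1/(70.7) = 0.06219, so d_i1 = 16.08 cm.
The intermediate image is 16.08 cm to the right of lens 1, which is 29.3 − (16.08) = 13.22 cm to the left of lens 2, so d_o2 = +13.22 cm.
Lens 2: 1/d_i2 = 1/f₂ − 1/d_o2 = 1/(21.9) − 1/(13.22) = -0.02998, so d_i2 = -33.4 cm.
The final image is virtual, 33.4 cm to the left of lens 2 (overall magnification ≈ -0.57).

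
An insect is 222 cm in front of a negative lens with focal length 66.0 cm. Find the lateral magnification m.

m = +0.229

For a negative lens, f = -66.0 cm.
1/d_i = 1/f − 1/d_o = 1/(-66.00) − 1/(222) = -0.01966, so d_i = -50.88 cm.
m = −d_i/d_o = −(-50.88)/(222) = +0.229.
The image is virtual, upright and reduced, on the same side as the object.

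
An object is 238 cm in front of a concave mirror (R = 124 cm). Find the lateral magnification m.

m = -0.352

f = R/2 = 124/2 = 62.00 cm.
1/d_i = 1/f − 1/d_o = 1/(62.00) − 1/(238) = 0.01193, so d_i = 83.84 cm.
m = −d_i/d_o = −(83.84)/(238) = -0.352.
The image is real, inverted and reduced, in front of the mirror.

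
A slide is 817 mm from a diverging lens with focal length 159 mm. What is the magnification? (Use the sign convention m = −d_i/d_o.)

m = +0.163

For a diverging lens, f = -159 mm.
1/d_i = 1/f − 1/d_o = 1/(-159.0) − 1/(817) = -0.007513, so d_i = -133.1 mm.
m = −d_i/d_o = −(-133.1)/(817) = +0.163.
The image is virtual, upright and reduced, on the same side as the object.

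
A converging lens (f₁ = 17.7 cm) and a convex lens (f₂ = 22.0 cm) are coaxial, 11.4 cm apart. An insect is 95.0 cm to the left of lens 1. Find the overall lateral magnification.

m = -0.156

Lens 1: 1/d_i1 = 1/(17.7) − 1/(95.0) = 0.04597, so d_i1 = 21.75 cm; m₁ = −d_i1/d_o1 = -0.2289.
d_o2 = 11.4 − (21.75) = -10.35 cm (virtual object).
Lens 2: 1/d_i2 = 1/(22.0) − 1/(-10.35) = 0.1421, so d_i2 = 7.039 cm; m₂ = −d_i2/d_o2 = +0.6801.
m = m₁·m₂ = (-0.2289)(+0.6801) = -0.156.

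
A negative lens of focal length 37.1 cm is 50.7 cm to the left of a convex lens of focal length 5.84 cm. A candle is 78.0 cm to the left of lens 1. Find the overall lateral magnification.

f₁ = −37.1 cm (diverging).
Lens 1: 1/d_i1 = 1/(-37.1) − 1/(78.0) = -0.03977, so d_i1 = -25.14 cm; m₁ = −d_i1/d_o1 = +0.3223.
d_o2 = 50.7 − (-25.14) = 75.84 cm.
Lens 2: 1/d_i2 = 1/(5.84) − 1/(75.84) = 0.1580, so d_i2 = 6.327 cm; m₂ = −d_i2/d_o2 = -0.08343.
m = m₁·m₂ = (+0.3223)(-0.08343) = -0.0269.

m = -0.0269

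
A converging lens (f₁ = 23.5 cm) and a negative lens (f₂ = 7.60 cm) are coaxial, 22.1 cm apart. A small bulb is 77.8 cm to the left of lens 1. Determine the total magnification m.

m = +0.828

Lens 1: 1/d_i1 = 1/(23.5) − 1/(77.8) = 0.02970, so d_i1 = 33.67 cm; m₁ = −d_i1/d_o1 = -0.4328.
d_o2 = 22.1 − (33.67) = -11.57 cm (virtual object).
f₂ = −7.60 cm (diverging).
Lens 2: 1/d_i2 = 1/(-7.60) − 1/(-11.57) = -0.04515, so d_i2 = -22.15 cm; m₂ = −d_i2/d_o2 = -1.914.
m = m₁·m₂ = (-0.4328)(-1.914) = +0.828.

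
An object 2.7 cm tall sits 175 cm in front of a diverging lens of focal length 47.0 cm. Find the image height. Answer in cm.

0.572 cm

For a diverging lens, f = -47.0 cm.
1/d_i = 1/f − 1/d_o = 1/(-47.00) − 1/(175) = -0.02699, so d_i = -37.05 cm.
m = −d_i/d_o = +0.2117.
|h_i| = |m|·h_o = 0.2117 × 2.7 = 0.572 cm. The image is virtual, upright and reduced, on the same side as the object.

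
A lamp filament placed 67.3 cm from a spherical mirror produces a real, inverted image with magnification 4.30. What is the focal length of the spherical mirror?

m = −d_i/d_o ⇒ d_i = −m·d_o = −(-4.30)·(67.3) = 289.4 cm.
1/f = 1/d_o + 1/d_i = 1/(67.3) + 1/(289.4) = 0.01831, so f = 54.6 cm.
Since f is positive, the spherical mirror is concave.

f = 54.6 cm (concave)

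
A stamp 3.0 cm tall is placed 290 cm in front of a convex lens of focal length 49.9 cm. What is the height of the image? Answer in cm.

0.623 cm

1/d_i = 1/f − 1/d_o = 1/(49.90) − 1/(290) = 0.01659, so d_i = 60.27 cm.
m = −d_i/d_o = -0.2078.
|h_i| = |m|·h_o = 0.2078 × 3.0 = 0.623 cm. The image is real, inverted and reduced, on the far side of the lens.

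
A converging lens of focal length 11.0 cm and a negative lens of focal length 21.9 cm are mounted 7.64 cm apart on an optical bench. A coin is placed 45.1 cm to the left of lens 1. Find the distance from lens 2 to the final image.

10.1 cm

Lens 1: 1/d_i1 = 1/f₁ − 1/d_o1 = 1/(11.0) − 1/(45.1) = 0.06874, so d_i1 = 14.55 cm.
The intermediate image is 14.55 cm to the right of lens 1, which lies 6.910 cm to the right of lens 2 — a virtual object — so d_o2 = −6.910 cm.
Lens 2 is diverging, so f₂ = −21.9 cm.
Lens 2: 1/d_i2 = 1/f₂ − 1/d_o2 = 1/(-21.9) − 1/(-6.910) = 0.09906, so d_i2 = 10.1 cm.
The final image is real, 10.1 cm to the right of lens 2 (overall magnification ≈ -0.47).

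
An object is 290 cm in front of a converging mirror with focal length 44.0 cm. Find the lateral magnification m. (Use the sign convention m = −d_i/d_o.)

m = -0.179

1/d_i = 1/f − 1/d_o = 1/(44.00) − 1/(290) = 0.01928, so d_i = 51.87 cm.
m = −d_i/d_o = −(51.87)/(290) = -0.179.
The image is real, inverted and reduced, in front of the mirror.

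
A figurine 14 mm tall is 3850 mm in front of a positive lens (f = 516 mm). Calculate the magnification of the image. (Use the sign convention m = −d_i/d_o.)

1/d_i = 1/f − 1/d_o = 1/(516.0) − 1/(3850) = 0.001678, so d_i = 595.9 mm.
m = −d_i/d_o = −(595.9)/(3850) = -0.155.
The image is real, inverted and reduced, on the far side of the lens.

m = -0.155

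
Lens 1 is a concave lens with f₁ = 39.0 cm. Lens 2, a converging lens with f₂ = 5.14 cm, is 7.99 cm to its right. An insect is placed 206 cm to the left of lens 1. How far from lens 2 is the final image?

Lens 1 is diverging, so f₁ = −39.0 cm.
Lens 1: 1/d_i1 = 1/f₁ − 1/d_o1 = 1/(-39.0) − 1/(206) = -0.03050, so d_i1 = -32.79 cm.
The intermediate image is 32.79 cm to the left of lens 1 (virtual), which is 7.99 − (-32.79) = 40.78 cm to the left of lens 2, so d_o2 = +40.78 cm.
Lens 2: 1/d_i2 = 1/f₂ − 1/d_o2 = 1/(5.14) − 1/(40.78) = 0.1700, so d_i2 = 5.88 cm.
The final image is real, 5.88 cm to the right of lens 2 (overall magnification ≈ -0.023).

5.88 cm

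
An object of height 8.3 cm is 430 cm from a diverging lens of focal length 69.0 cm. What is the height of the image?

For a diverging lens, f = -69.0 cm.
1/d_i = 1/f − 1/d_o = 1/(-69.00) − 1/(430) = -0.01682, so d_i = -59.46 cm.
m = −d_i/d_o = +0.1383.
|h_i| = |m|·h_o = 0.1383 × 8.3 = 1.15 cm. The image is virtual, upright and reduced, on the same side as the object.

1.15 cm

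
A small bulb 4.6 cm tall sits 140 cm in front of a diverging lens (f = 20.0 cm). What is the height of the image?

For a diverging lens, f = -20.0 cm.
1/d_i = 1/f − 1/d_o = 1/(-20.00) − 1/(140) = -0.05714, so d_i = -17.50 cm.
m = −d_i/d_o = +0.1250.
|h_i| = |m|·h_o = 0.1250 × 4.6 = 0.575 cm. The image is virtual, upright and reduced, on the same side as the object.

0.575 cm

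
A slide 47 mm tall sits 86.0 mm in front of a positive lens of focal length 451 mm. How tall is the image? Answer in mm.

1/d_i = 1/f − 1/d_o = 1/(451.0) − 1/(86.0) = -0.009411, so d_i = -106.3 mm.
m = −d_i/d_o = +1.236.
|h_i| = |m|·h_o = 1.236 × 47 = 58.1 mm. The image is virtual, upright and enlarged, on the same side as the object.

58.1 mm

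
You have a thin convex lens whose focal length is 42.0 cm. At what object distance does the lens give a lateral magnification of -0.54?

120 cm

m = −d_i/d_o ⇒ d_i = −m·d_o.
1/f = 1/d_o + 1/d_i = 1/d_o − 1/(m·d_o) = (1 − 1/m)/d_o, so d_o = f(1 − 1/m) = (42.00)(1 − 1/(-0.54)) = 120 cm.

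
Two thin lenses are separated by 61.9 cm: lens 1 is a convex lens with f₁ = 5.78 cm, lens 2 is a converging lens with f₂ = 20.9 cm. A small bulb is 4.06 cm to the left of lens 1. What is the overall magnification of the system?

m = -1.29

Lens 1: 1/d_i1 = 1/(5.78) − 1/(4.06) = -0.07330, so d_i1 = -13.64 cm; m₁ = −d_i1/d_o1 = +3.360.
d_o2 = 61.9 − (-13.64) = 75.54 cm.
Lens 2: 1/d_i2 = 1/(20.9) − 1/(75.54) = 0.03461, so d_i2 = 28.89 cm; m₂ = −d_i2/d_o2 = -0.3825.
m = m₁·m₂ = (+3.360)(-0.3825) = -1.29.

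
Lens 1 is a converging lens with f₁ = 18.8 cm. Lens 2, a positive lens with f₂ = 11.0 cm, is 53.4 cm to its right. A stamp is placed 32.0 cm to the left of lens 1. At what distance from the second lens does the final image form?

27.1 cm

Lens 1: 1/d_i1 = 1/f₁ − 1/d_o1 = 1/(18.8) − 1/(32.0) = 0.02194, so d_i1 = 45.58 cm.
The intermediate image is 45.58 cm to the right of lens 1, which is 53.4 − (45.58) = 7.820 cm to the left of lens 2, so d_o2 = +7.820 cm.
Lens 2: 1/d_i2 = 1/f₂ − 1/d_o2 = 1/(11.0) − 1/(7.820) = -0.03697, so d_i2 = -27.1 cm.
The final image is virtual, 27.1 cm to the left of lens 2 (overall magnification ≈ -4.9).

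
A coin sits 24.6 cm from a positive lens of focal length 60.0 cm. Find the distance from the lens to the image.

41.7 cm

Thin-lens equation: 1/s_i = 1/f − 1/s_o = 1/(60.00) − 1/(24.6) = 0.01667 − 0.04065 = -0.02398, so s_i = -41.7 cm.
The image is virtual, upright and enlarged, on the same side as the object.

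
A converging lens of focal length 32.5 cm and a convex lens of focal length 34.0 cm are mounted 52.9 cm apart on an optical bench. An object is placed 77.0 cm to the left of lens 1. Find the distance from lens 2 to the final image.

Lens 1: 1/d_i1 = 1/f₁ − 1/d_o1 = 1/(32.5) − 1/(77.0) = 0.01778, so d_i1 = 56.24 cm.
The intermediate image is 56.24 cm to the right of lens 1, which lies 3.340 cm to the right of lens 2 — a virtual object — so d_o2 = −3.340 cm.
Lens 2: 1/d_i2 = 1/f₂ − 1/d_o2 = 1/(34.0) − 1/(-3.340) = 0.3288, so d_i2 = 3.04 cm.
The final image is real, 3.04 cm to the right of lens 2 (overall magnification ≈ -0.67).

3.04 cm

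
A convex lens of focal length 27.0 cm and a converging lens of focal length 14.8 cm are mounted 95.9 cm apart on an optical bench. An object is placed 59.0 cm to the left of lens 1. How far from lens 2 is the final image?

Lens 1: 1/d_i1 = 1/f₁ − 1/d_o1 = 1/(27.0) − 1/(59.0) = 0.02009, so d_i1 = 49.78 cm.
The intermediate image is 49.78 cm to the right of lens 1, which is 95.9 − (49.78) = 46.12 cm to the left of lens 2, so d_o2 = +46.12 cm.
Lens 2: 1/d_i2 = 1/f₂ − 1/d_o2 = 1/(14.8) − 1/(46.12) = 0.04589, so d_i2 = 21.8 cm.
The final image is real, 21.8 cm to the right of lens 2 (overall magnification ≈ 0.40).

21.8 cm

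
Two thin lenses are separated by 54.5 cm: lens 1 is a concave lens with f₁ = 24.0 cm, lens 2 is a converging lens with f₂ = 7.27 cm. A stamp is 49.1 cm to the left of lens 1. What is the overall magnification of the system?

f₁ = −24.0 cm (diverging).
Lens 1: 1/d_i1 = 1/(-24.0) − 1/(49.1) = -0.06203, so d_i1 = -16.12 cm; m₁ = −d_i1/d_o1 = +0.3283.
d_o2 = 54.5 − (-16.12) = 70.62 cm.
Lens 2: 1/d_i2 = 1/(7.27) − 1/(70.62) = 0.1234, so d_i2 = 8.104 cm; m₂ = −d_i2/d_o2 = -0.1148.
m = m₁·m₂ = (+0.3283)(-0.1148) = -0.0377.

m = -0.0377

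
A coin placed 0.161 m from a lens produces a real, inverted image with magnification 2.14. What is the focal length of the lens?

m = −d_i/d_o ⇒ d_i = −m·d_o = −(-2.14)·(0.161) = 0.3445 m.
1/f = 1/d_o + 1/d_i = 1/(0.161) + 1/(0.3445) = 9.114, so f = 0.110 m.
Since f is positive, the lens is converging.

f = 0.110 m (converging)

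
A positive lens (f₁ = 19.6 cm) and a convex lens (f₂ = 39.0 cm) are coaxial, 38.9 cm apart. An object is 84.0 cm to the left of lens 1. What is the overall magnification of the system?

Lens 1: 1/d_i1 = 1/(19.6) − 1/(84.0) = 0.03912, so d_i1 = 25.57 cm; m₁ = −d_i1/d_o1 = -0.3044.
d_o2 = 38.9 − (25.57) = 13.33 cm.
Lens 2: 1/d_i2 = 1/(39.0) − 1/(13.33) = -0.04938, so d_i2 = -20.25 cm; m₂ = −d_i2/d_o2 = +1.519.
m = m₁·m₂ = (-0.3044)(+1.519) = -0.462.

m = -0.462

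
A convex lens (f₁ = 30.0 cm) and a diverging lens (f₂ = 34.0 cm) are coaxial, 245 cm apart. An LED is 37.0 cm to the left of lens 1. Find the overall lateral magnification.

m = -1.21

Lens 1: 1/d_i1 = 1/(30.0) − 1/(37.0) = 0.006306, so d_i1 = 158.6 cm; m₁ = −d_i1/d_o1 = -4.286.
d_o2 = 245 − (158.6) = 86.40 cm.
f₂ = −34.0 cm (diverging).
Lens 2: 1/d_i2 = 1/(-34.0) − 1/(86.40) = -0.04099, so d_i2 = -24.40 cm; m₂ = −d_i2/d_o2 = +0.2824.
m = m₁·m₂ = (-4.286)(+0.2824) = -1.21.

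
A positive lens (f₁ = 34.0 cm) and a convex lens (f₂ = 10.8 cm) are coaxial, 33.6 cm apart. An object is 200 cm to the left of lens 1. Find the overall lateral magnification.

Lens 1: 1/d_i1 = 1/(34.0) − 1/(200) = 0.02441, so d_i1 = 40.96 cm; m₁ = −d_i1/d_o1 = -0.2048.
d_o2 = 33.6 − (40.96) = -7.360 cm (virtual object).
Lens 2: 1/d_i2 = 1/(10.8) − 1/(-7.360) = 0.2285, so d_i2 = 4.377 cm; m₂ = −d_i2/d_o2 = +0.5947.
m = m₁·m₂ = (-0.2048)(+0.5947) = -0.122.

m = -0.122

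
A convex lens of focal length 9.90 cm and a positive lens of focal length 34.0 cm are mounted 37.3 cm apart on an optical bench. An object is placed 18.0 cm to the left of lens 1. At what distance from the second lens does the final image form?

27.8 cm

Lens 1: 1/d_i1 = 1/f₁ − 1/d_o1 = 1/(9.90) − 1/(18.0) = 0.04545, so d_i1 = 22.00 cm.
The intermediate image is 22.00 cm to the right of lens 1, which is 37.3 − (22.00) = 15.30 cm to the left of lens 2, so d_o2 = +15.30 cm.
Lens 2: 1/d_i2 = 1/f₂ − 1/d_o2 = 1/(34.0) − 1/(15.30) = -0.03595, so d_i2 = -27.8 cm.
The final image is virtual, 27.8 cm to the left of lens 2 (overall magnification ≈ -2.2).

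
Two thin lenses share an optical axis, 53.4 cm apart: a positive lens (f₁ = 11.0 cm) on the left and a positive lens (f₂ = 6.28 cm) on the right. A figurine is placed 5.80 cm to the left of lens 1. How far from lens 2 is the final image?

Lens 1: 1/d_i1 = 1/f₁ − 1/d_o1 = 1/(11.0) − 1/(5.80) = -0.08150, so d_i1 = -12.27 cm.
The intermediate image is 12.27 cm to the left of lens 1 (virtual), which is 53.4 − (-12.27) = 65.67 cm to the left of lens 2, so d_o2 = +65.67 cm.
Lens 2: 1/d_i2 = 1/f₂ − 1/d_o2 = 1/(6.28) − 1/(65.67) = 0.1440, so d_i2 = 6.94 cm.
The final image is real, 6.94 cm to the right of lens 2 (overall magnification ≈ -0.22).

6.94 cm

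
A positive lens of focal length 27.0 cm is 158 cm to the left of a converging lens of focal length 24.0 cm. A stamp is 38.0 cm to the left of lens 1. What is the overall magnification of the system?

m = +1.45

Lens 1: 1/d_i1 = 1/(27.0) − 1/(38.0) = 0.01072, so d_i1 = 93.27 cm; m₁ = −d_i1/d_o1 = -2.454.
d_o2 = 158 − (93.27) = 64.73 cm.
Lens 2: 1/d_i2 = 1/(24.0) − 1/(64.73) = 0.02622, so d_i2 = 38.14 cm; m₂ = −d_i2/d_o2 = -0.5892.
m = m₁·m₂ = (-2.454)(-0.5892) = +1.45.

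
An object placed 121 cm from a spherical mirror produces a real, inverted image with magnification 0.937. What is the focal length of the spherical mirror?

f = 58.5 cm (concave)

m = −d_i/d_o ⇒ d_i = −m·d_o = −(-0.937)·(121) = 113.4 cm.
1/f = 1/d_o + 1/d_i = 1/(121) + 1/(113.4) = 0.01708, so f = 58.5 cm.
Since f is positive, the spherical mirror is concave.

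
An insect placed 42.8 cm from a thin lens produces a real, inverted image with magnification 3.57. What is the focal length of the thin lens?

m = −d_i/d_o ⇒ d_i = −m·d_o = −(-3.57)·(42.8) = 152.8 cm.
1/f = 1/d_o + 1/d_i = 1/(42.8) + 1/(152.8) = 0.02991, so f = 33.4 cm.
Since f is positive, the thin lens is converging.

f = 33.4 cm (converging)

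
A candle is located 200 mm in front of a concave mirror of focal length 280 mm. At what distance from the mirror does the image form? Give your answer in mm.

700 mm

Mirror equation: 1/q = 1/f − 1/p = 1/(280.0) − 1/(200) = 0.003571 − 0.005000 = -0.001429, so q = -700 mm.
The image is virtual, upright and enlarged, behind the mirror.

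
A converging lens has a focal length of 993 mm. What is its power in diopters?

f = 99.3 cm = 0.993 m.
P = 1/f = 1/(0.993 m) = +1.01 D.

P = +1.01 D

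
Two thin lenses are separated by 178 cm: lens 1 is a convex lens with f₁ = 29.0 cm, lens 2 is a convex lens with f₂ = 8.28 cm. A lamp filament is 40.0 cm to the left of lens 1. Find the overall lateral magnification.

Lens 1: 1/d_i1 = 1/(29.0) − 1/(40.0) = 0.009483, so d_i1 = 105.5 cm; m₁ = −d_i1/d_o1 = -2.638.
d_o2 = 178 − (105.5) = 72.50 cm.
Lens 2: 1/d_i2 = 1/(8.28) − 1/(72.50) = 0.1070, so d_i2 = 9.348 cm; m₂ = −d_i2/d_o2 = -0.1289.
m = m₁·m₂ = (-2.638)(-0.1289) = +0.340.

m = +0.340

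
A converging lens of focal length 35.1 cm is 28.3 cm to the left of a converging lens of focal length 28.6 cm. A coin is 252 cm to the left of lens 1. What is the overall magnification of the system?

Lens 1: 1/d_i1 = 1/(35.1) − 1/(252) = 0.02452, so d_i1 = 40.78 cm; m₁ = −d_i1/d_o1 = -0.1618.
d_o2 = 28.3 − (40.78) = -12.48 cm (virtual object).
Lens 2: 1/d_i2 = 1/(28.6) − 1/(-12.48) = 0.1151, so d_i2 = 8.689 cm; m₂ = −d_i2/d_o2 = +0.6962.
m = m₁·m₂ = (-0.1618)(+0.6962) = -0.113.

m = -0.113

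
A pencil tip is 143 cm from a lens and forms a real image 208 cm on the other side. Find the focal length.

Real image ⇒ d_i = +208 cm.
1/f = 1/d_o + 1/d_i = 1/(143) + 1/(208) = 0.01180, so f = 84.7 cm.
Since f is positive, the lens is converging.

f = 84.7 cm (converging)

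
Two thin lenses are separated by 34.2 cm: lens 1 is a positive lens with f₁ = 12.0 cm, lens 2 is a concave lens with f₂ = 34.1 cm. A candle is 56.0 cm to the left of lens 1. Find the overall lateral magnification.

m = -0.175

Lens 1: 1/d_i1 = 1/(12.0) − 1/(56.0) = 0.06548, so d_i1 = 15.27 cm; m₁ = −d_i1/d_o1 = -0.2727.
d_o2 = 34.2 − (15.27) = 18.93 cm.
f₂ = −34.1 cm (diverging).
Lens 2: 1/d_i2 = 1/(-34.1) − 1/(18.93) = -0.08215, so d_i2 = -12.17 cm; m₂ = −d_i2/d_o2 = +0.6430.
m = m₁·m₂ = (-0.2727)(+0.6430) = -0.175.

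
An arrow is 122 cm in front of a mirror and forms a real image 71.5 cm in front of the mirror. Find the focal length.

Real image ⇒ d_i = +71.5 cm.
1/f = 1/d_o + 1/d_i = 1/(122) + 1/(71.5) = 0.02218, so f = 45.1 cm.
Since f is positive, the mirror is concave.

f = 45.1 cm (concave)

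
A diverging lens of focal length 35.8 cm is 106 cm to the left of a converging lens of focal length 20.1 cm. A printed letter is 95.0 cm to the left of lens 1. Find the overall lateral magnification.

f₁ = −35.8 cm (diverging).
Lens 1: 1/d_i1 = 1/(-35.8) − 1/(95.0) = -0.03846, so d_i1 = -26.00 cm; m₁ = −d_i1/d_o1 = +0.2737.
d_o2 = 106 − (-26.00) = 132.0 cm.
Lens 2: 1/d_i2 = 1/(20.1) − 1/(132.0) = 0.04218, so d_i2 = 23.71 cm; m₂ = −d_i2/d_o2 = -0.1796.
m = m₁·m₂ = (+0.2737)(-0.1796) = -0.0492.

m = -0.0492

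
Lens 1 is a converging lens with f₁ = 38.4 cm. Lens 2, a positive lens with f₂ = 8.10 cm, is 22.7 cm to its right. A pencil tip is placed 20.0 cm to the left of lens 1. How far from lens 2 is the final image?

9.26 cm

Lens 1: 1/d_i1 = 1/f₁ − 1/d_o1 = 1/(38.4) − 1/(20.0) = -0.02396, so d_i1 = -41.74 cm.
The intermediate image is 41.74 cm to the left of lens 1 (virtual), which is 22.7 − (-41.74) = 64.44 cm to the left of lens 2, so d_o2 = +64.44 cm.
Lens 2: 1/d_i2 = 1/f₂ − 1/d_o2 = 1/(8.10) − 1/(64.44) = 0.1079, so d_i2 = 9.26 cm.
The final image is real, 9.26 cm to the right of lens 2 (overall magnification ≈ -0.30).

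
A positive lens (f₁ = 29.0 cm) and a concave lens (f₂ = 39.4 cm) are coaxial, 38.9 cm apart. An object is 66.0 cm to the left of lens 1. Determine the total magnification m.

Lens 1: 1/d_i1 = 1/(29.0) − 1/(66.0) = 0.01933, so d_i1 = 51.73 cm; m₁ = −d_i1/d_o1 = -0.7838.
d_o2 = 38.9 − (51.73) = -12.83 cm (virtual object).
f₂ = −39.4 cm (diverging).
Lens 2: 1/d_i2 = 1/(-39.4) − 1/(-12.83) = 0.05256, so d_i2 = 19.03 cm; m₂ = −d_i2/d_o2 = +1.483.
m = m₁·m₂ = (-0.7838)(+1.483) = -1.16.

m = -1.16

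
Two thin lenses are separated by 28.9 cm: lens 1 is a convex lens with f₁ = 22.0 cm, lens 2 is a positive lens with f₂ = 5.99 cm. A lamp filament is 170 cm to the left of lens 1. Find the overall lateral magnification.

Lens 1: 1/d_i1 = 1/(22.0) − 1/(170) = 0.03957, so d_i1 = 25.27 cm; m₁ = −d_i1/d_o1 = -0.1486.
d_o2 = 28.9 − (25.27) = 3.630 cm.
Lens 2: 1/d_i2 = 1/(5.99) − 1/(3.630) = -0.1085, so d_i2 = -9.213 cm; m₂ = −d_i2/d_o2 = +2.538.
m = m₁·m₂ = (-0.1486)(+2.538) = -0.377.

m = -0.377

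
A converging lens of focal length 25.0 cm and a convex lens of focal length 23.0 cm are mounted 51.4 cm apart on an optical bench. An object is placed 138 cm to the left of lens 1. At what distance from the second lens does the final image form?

Lens 1: 1/d_i1 = 1/f₁ − 1/d_o1 = 1/(25.0) − 1/(138) = 0.03275, so d_i1 = 30.53 cm.
The intermediate image is 30.53 cm to the right of lens 1, which is 51.4 − (30.53) = 20.87 cm to the left of lens 2, so d_o2 = +20.87 cm.
Lens 2: 1/d_i2 = 1/f₂ − 1/d_o2 = 1/(23.0) − 1/(20.87) = -0.004437, so d_i2 = -225 cm.
The final image is virtual, 225 cm to the left of lens 2 (overall magnification ≈ -2.4).

225 cm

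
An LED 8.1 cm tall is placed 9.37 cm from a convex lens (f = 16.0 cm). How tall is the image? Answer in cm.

1/d_i = 1/f − 1/d_o = 1/(16.00) − 1/(9.37) = -0.04422, so d_i = -22.61 cm.
m = −d_i/d_o = +2.413.
|h_i| = |m|·h_o = 2.413 × 8.1 = 19.5 cm. The image is virtual, upright and enlarged, on the same side as the object.

19.5 cm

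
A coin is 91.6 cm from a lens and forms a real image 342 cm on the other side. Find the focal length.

f = 72.2 cm (converging)

Real image ⇒ d_i = +342 cm.
1/f = 1/d_o + 1/d_i = 1/(91.6) + 1/(342) = 0.01384, so f = 72.2 cm.
Since f is positive, the lens is converging.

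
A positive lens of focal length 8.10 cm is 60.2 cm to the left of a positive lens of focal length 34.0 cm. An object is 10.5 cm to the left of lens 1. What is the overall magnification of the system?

Lens 1: 1/d_i1 = 1/(8.10) − 1/(10.5) = 0.02822, so d_i1 = 35.44 cm; m₁ = −d_i1/d_o1 = -3.375.
d_o2 = 60.2 − (35.44) = 24.76 cm.
Lens 2: 1/d_i2 = 1/(34.0) − 1/(24.76) = -0.01098, so d_i2 = -91.11 cm; m₂ = −d_i2/d_o2 = +3.680.
m = m₁·m₂ = (-3.375)(+3.680) = -12.4.

m = -12.4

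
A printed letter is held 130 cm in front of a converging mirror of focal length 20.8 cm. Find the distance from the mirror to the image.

Mirror equation: 1/q = 1/f − 1/p = 1/(20.80) − 1/(130) = 0.04808 − 0.007692 = 0.04038, so q = 24.8 cm.
The image is real, inverted and reduced, in front of the mirror.

24.8 cm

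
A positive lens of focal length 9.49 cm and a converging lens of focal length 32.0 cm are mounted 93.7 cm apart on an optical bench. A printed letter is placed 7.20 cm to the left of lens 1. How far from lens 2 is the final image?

Lens 1: 1/d_i1 = 1/f₁ − 1/d_o1 = 1/(9.49) − 1/(7.20) = -0.03351, so d_i1 = -29.84 cm.
The intermediate image is 29.84 cm to the left of lens 1 (virtual), which is 93.7 − (-29.84) = 123.5 cm to the left of lens 2, so d_o2 = +123.5 cm.
Lens 2: 1/d_i2 = 1/f₂ − 1/d_o2 = 1/(32.0) − 1/(123.5) = 0.02315, so d_i2 = 43.2 cm.
The final image is real, 43.2 cm to the right of lens 2 (overall magnification ≈ -1.4).

43.2 cm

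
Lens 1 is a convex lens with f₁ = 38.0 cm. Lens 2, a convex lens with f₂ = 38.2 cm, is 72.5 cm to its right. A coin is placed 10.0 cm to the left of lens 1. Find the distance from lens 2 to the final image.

68.7 cm

Lens 1: 1/d_i1 = 1/f₁ − 1/d_o1 = 1/(38.0) − 1/(10.0) = -0.07368, so d_i1 = -13.57 cm.
The intermediate image is 13.57 cm to the left of lens 1 (virtual), which is 72.5 − (-13.57) = 86.07 cm to the left of lens 2, so d_o2 = +86.07 cm.
Lens 2: 1/d_i2 = 1/f₂ − 1/d_o2 = 1/(38.2) − 1/(86.07) = 0.01456, so d_i2 = 68.7 cm.
The final image is real, 68.7 cm to the right of lens 2 (overall magnification ≈ -1.1).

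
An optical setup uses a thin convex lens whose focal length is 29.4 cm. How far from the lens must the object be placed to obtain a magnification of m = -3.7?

m = −d_i/d_o ⇒ d_i = −m·d_o.
1/f = 1/d_o + 1/d_i = 1/d_o − 1/(m·d_o) = (1 − 1/m)/d_o, so d_o = f(1 − 1/m) = (29.40)(1 − 1/(-3.7)) = 37.3 cm.

37.3 cm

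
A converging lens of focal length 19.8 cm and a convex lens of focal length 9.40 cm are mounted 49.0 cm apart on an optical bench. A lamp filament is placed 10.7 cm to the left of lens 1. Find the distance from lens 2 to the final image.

10.8 cm

Lens 1: 1/d_i1 = 1/f₁ − 1/d_o1 = 1/(19.8) − 1/(10.7) = -0.04295, so d_i1 = -23.28 cm.
The intermediate image is 23.28 cm to the left of lens 1 (virtual), which is 49.0 − (-23.28) = 72.28 cm to the left of lens 2, so d_o2 = +72.28 cm.
Lens 2: 1/d_i2 = 1/f₂ − 1/d_o2 = 1/(9.40) − 1/(72.28) = 0.09255, so d_i2 = 10.8 cm.
The final image is real, 10.8 cm to the right of lens 2 (overall magnification ≈ -0.33).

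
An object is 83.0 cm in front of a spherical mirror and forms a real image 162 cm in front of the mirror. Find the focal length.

f = 54.9 cm (concave)

Real image ⇒ d_i = +162 cm.
1/f = 1/d_o + 1/d_i = 1/(83.0) + 1/(162) = 0.01822, so f = 54.9 cm.
Since f is positive, the spherical mirror is concave.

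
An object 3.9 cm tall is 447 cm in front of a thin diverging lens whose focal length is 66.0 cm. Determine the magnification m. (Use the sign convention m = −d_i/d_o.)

For a diverging lens, f = -66.0 cm.
1/d_i = 1/f − 1/d_o = 1/(-66.00) − 1/(447) = -0.01739, so d_i = -57.51 cm.
m = −d_i/d_o = −(-57.51)/(447) = +0.129.
The image is virtual, upright and reduced, on the same side as the object.

m = +0.129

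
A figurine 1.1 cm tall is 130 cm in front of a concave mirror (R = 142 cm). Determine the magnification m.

m = -1.20

f = R/2 = 142/2 = 71.00 cm.
1/d_i = 1/f − 1/d_o = 1/(71.00) − 1/(130) = 0.006392, so d_i = 156.4 cm.
m = −d_i/d_o = −(156.4)/(130) = -1.20.
The image is real, inverted and enlarged, in front of the mirror.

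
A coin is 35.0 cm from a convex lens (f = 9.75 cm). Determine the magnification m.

1/d_i = 1/f − 1/d_o = 1/(9.750) − 1/(35.0) = 0.07399, so d_i = 13.51 cm.
m = −d_i/d_o = −(13.51)/(35.0) = -0.386.
The image is real, inverted and reduced, on the far side of the lens.

m = -0.386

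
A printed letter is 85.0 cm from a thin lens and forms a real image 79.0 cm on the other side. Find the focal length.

f = 40.9 cm (converging)

Real image ⇒ d_i = +79.0 cm.
1/f = 1/d_o + 1/d_i = 1/(85.0) + 1/(79.0) = 0.02442, so f = 40.9 cm.
Since f is positive, the thin lens is converging.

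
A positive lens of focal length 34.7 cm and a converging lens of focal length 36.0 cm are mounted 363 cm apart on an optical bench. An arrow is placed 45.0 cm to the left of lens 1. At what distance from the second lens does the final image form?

43.4 cm

Lens 1: 1/d_i1 = 1/f₁ − 1/d_o1 = 1/(34.7) − 1/(45.0) = 0.006596, so d_i1 = 151.6 cm.
The intermediate image is 151.6 cm to the right of lens 1, which is 363 − (151.6) = 211.4 cm to the left of lens 2, so d_o2 = +211.4 cm.
Lens 2: 1/d_i2 = 1/f₂ − 1/d_o2 = 1/(36.0) − 1/(211.4) = 0.02305, so d_i2 = 43.4 cm.
The final image is real, 43.4 cm to the right of lens 2 (overall magnification ≈ 0.69).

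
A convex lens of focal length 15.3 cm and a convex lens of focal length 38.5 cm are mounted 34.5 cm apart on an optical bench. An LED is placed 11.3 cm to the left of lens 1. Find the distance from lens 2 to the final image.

76.3 cm

Lens 1: 1/d_i1 = 1/f₁ − 1/d_o1 = 1/(15.3) − 1/(11.3) = -0.02314, so d_i1 = -43.22 cm.
The intermediate image is 43.22 cm to the left of lens 1 (virtual), which is 34.5 − (-43.22) = 77.72 cm to the left of lens 2, so d_o2 = +77.72 cm.
Lens 2: 1/d_i2 = 1/f₂ − 1/d_o2 = 1/(38.5) − 1/(77.72) = 0.01311, so d_i2 = 76.3 cm.
The final image is real, 76.3 cm to the right of lens 2 (overall magnification ≈ -3.8).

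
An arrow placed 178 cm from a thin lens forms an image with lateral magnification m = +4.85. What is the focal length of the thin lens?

m = −d_i/d_o ⇒ d_i = −m·d_o = −(+4.85)·(178) = -863.3 cm.
1/f = 1/d_o + 1/d_i = 1/(178) + 1/(-863.3) = 0.004460, so f = 224 cm.
Since f is positive, the thin lens is converging.

f = 224 cm (converging)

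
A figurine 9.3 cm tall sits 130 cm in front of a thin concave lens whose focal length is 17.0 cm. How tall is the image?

For a concave lens, f = -17.0 cm.
1/d_i = 1/f − 1/d_o = 1/(-17.00) − 1/(130) = -0.06652, so d_i = -15.03 cm.
m = −d_i/d_o = +0.1156.
|h_i| = |m|·h_o = 0.1156 × 9.3 = 1.08 cm. The image is virtual, upright and reduced, on the same side as the object.

1.08 cm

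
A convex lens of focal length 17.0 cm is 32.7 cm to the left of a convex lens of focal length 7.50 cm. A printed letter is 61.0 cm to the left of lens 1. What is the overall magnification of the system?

Lens 1: 1/d_i1 = 1/(17.0) − 1/(61.0) = 0.04243, so d_i1 = 23.57 cm; m₁ = −d_i1/d_o1 = -0.3864.
d_o2 = 32.7 − (23.57) = 9.130 cm.
Lens 2: 1/d_i2 = 1/(7.50) − 1/(9.130) = 0.02380, so d_i2 = 42.01 cm; m₂ = −d_i2/d_o2 = -4.601.
m = m₁·m₂ = (-0.3864)(-4.601) = +1.78.

m = +1.78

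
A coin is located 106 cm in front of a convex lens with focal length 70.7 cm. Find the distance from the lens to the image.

Lens equation: 1/d_i = 1/f − 1/d_o = 1/(70.70) − 1/(106) = 0.01414 − 0.009434 = 0.004710, so d_i = 212 cm.
The image is real, inverted and enlarged, on the far side of the lens.

212 cm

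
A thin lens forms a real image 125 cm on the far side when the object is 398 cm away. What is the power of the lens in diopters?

P = +1.05 D

d_i = +125 cm.
1/f = 1/d_o + 1/d_i = 1/(398) + 1/(125) = 0.01051 cm⁻¹.
f = 95.12 cm = 0.9512 m, so P = 1/f = +1.05 D.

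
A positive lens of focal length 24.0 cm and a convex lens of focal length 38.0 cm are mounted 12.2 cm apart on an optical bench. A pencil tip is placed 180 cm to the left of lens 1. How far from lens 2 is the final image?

Lens 1: 1/d_i1 = 1/f₁ − 1/d_o1 = 1/(24.0) − 1/(180) = 0.03611, so d_i1 = 27.69 cm.
The intermediate image is 27.69 cm to the right of lens 1, which lies 15.49 cm to the right of lens 2 — a virtual object — so d_o2 = −15.49 cm.
Lens 2: 1/d_i2 = 1/f₂ − 1/d_o2 = 1/(38.0) − 1/(-15.49) = 0.09087, so d_i2 = 11.0 cm.
The final image is real, 11.0 cm to the right of lens 2 (overall magnification ≈ -0.11).

11.0 cm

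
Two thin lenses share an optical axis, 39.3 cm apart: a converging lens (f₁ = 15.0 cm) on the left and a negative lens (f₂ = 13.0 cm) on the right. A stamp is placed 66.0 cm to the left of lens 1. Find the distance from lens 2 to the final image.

Lens 1: 1/d_i1 = 1/f₁ − 1/d_o1 = 1/(15.0) − 1/(66.0) = 0.05152, so d_i1 = 19.41 cm.
The intermediate image is 19.41 cm to the right of lens 1, which is 39.3 − (19.41) = 19.89 cm to the left of lens 2, so d_o2 = +19.89 cm.
Lens 2 is diverging, so f₂ = −13.0 cm.
Lens 2: 1/d_i2 = 1/f₂ − 1/d_o2 = 1/(-13.0) − 1/(19.89) = -0.1272, so d_i2 = -7.86 cm.
The final image is virtual, 7.86 cm to the left of lens 2 (overall magnification ≈ -0.12).

7.86 cm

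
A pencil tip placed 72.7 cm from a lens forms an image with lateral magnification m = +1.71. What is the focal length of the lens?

f = 175 cm (converging)

m = −d_i/d_o ⇒ d_i = −m·d_o = −(+1.71)·(72.7) = -124.3 cm.
1/f = 1/d_o + 1/d_i = 1/(72.7) + 1/(-124.3) = 0.005710, so f = 175 cm.
Since f is positive, the lens is converging.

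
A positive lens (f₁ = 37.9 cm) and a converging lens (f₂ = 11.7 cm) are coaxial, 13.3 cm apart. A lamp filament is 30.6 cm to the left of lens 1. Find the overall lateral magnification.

Lens 1: 1/d_i1 = 1/(37.9) − 1/(30.6) = -0.006295, so d_i1 = -158.9 cm; m₁ = −d_i1/d_o1 = +5.193.
d_o2 = 13.3 − (-158.9) = 172.2 cm.
Lens 2: 1/d_i2 = 1/(11.7) − 1/(172.2) = 0.07966, so d_i2 = 12.55 cm; m₂ = −d_i2/d_o2 = -0.07290.
m = m₁·m₂ = (+5.193)(-0.07290) = -0.379.

m = -0.379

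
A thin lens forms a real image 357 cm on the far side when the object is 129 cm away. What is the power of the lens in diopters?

d_i = +357 cm.
1/f = 1/d_o + 1/d_i = 1/(129) + 1/(357) = 0.01055 cm⁻¹.
f = 94.76 cm = 0.9476 m, so P = 1/f = +1.06 D.

P = +1.06 D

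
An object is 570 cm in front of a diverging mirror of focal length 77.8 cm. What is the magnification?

For a diverging mirror, f = -77.8 cm.
1/d_i = 1/f − 1/d_o = 1/(-77.80) − 1/(570) = -0.01461, so d_i = -68.46 cm.
m = −d_i/d_o = −(-68.46)/(570) = +0.120.
The image is virtual, upright and reduced, behind the mirror.

m = +0.120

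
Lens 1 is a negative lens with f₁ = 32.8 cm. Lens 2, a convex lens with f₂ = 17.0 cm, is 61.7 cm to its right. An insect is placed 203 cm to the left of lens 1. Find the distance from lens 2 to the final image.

Lens 1 is diverging, so f₁ = −32.8 cm.
Lens 1: 1/d_i1 = 1/f₁ − 1/d_o1 = 1/(-32.8) − 1/(203) = -0.03541, so d_i1 = -28.24 cm.
The intermediate image is 28.24 cm to the left of lens 1 (virtual), which is 61.7 − (-28.24) = 89.94 cm to the left of lens 2, so d_o2 = +89.94 cm.
Lens 2: 1/d_i2 = 1/f₂ − 1/d_o2 = 1/(17.0) − 1/(89.94) = 0.04771, so d_i2 = 21.0 cm.
The final image is real, 21.0 cm to the right of lens 2 (overall magnification ≈ -0.032).

21.0 cm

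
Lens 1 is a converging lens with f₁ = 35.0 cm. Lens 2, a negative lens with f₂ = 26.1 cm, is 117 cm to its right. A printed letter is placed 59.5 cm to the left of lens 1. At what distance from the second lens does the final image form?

Lens 1: 1/d_i1 = 1/f₁ − 1/d_o1 = 1/(35.0) − 1/(59.5) = 0.01176, so d_i1 = 85.00 cm.
The intermediate image is 85.00 cm to the right of lens 1, which is 117 − (85.00) = 32.00 cm to the left of lens 2, so d_o2 = +32.00 cm.
Lens 2 is diverging, so f₂ = −26.1 cm.
Lens 2: 1/d_i2 = 1/f₂ − 1/d_o2 = 1/(-26.1) − 1/(32.00) = -0.06956, so d_i2 = -14.4 cm.
The final image is virtual, 14.4 cm to the left of lens 2 (overall magnification ≈ -0.64).

14.4 cm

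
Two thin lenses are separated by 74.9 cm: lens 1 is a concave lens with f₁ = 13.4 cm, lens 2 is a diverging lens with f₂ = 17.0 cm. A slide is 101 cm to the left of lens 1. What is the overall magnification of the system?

f₁ = −13.4 cm (diverging).
Lens 1: 1/d_i1 = 1/(-13.4) − 1/(101) = -0.08453, so d_i1 = -11.83 cm; m₁ = −d_i1/d_o1 = +0.1171.
d_o2 = 74.9 − (-11.83) = 86.73 cm.
f₂ = −17.0 cm (diverging).
Lens 2: 1/d_i2 = 1/(-17.0) − 1/(86.73) = -0.07035, so d_i2 = -14.21 cm; m₂ = −d_i2/d_o2 = +0.1639.
m = m₁·m₂ = (+0.1171)(+0.1639) = +0.0192.

m = +0.0192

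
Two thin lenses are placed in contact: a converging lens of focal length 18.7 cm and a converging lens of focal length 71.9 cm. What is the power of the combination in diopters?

P₁ = 1/f₁ = 1/(0.187 m) = +5.348 D; P₂ = 1/f₂ = 1/(0.719 m) = +1.391 D.
For thin lenses in contact, P = P₁ + P₂ = (+5.348) + (+1.391) = +6.74 D.

P = +6.74 D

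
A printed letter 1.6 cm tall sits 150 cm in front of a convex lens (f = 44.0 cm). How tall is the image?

1/d_i = 1/f − 1/d_o = 1/(44.00) − 1/(150) = 0.01606, so d_i = 62.26 cm.
m = −d_i/d_o = -0.4151.
|h_i| = |m|·h_o = 0.4151 × 1.6 = 0.664 cm. The image is real, inverted and reduced, on the far side of the lens.

0.664 cm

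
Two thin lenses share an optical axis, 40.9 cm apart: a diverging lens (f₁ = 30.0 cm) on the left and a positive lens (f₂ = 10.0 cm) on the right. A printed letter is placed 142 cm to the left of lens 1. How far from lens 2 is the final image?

11.8 cm

Lens 1 is diverging, so f₁ = −30.0 cm.
Lens 1: 1/d_i1 = 1/f₁ − 1/d_o1 = 1/(-30.0) − 1/(142) = -0.04038, so d_i1 = -24.77 cm.
The intermediate image is 24.77 cm to the left of lens 1 (virtual), which is 40.9 − (-24.77) = 65.67 cm to the left of lens 2, so d_o2 = +65.67 cm.
Lens 2: 1/d_i2 = 1/f₂ − 1/d_o2 = 1/(10.0) − 1/(65.67) = 0.08477, so d_i2 = 11.8 cm.
The final image is real, 11.8 cm to the right of lens 2 (overall magnification ≈ -0.031).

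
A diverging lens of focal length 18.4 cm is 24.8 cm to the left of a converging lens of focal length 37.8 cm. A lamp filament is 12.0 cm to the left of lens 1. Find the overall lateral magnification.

f₁ = −18.4 cm (diverging).
Lens 1: 1/d_i1 = 1/(-18.4) − 1/(12.0) = -0.1377, so d_i1 = -7.263 cm; m₁ = −d_i1/d_o1 = +0.6052.
d_o2 = 24.8 − (-7.263) = 32.06 cm.
Lens 2: 1/d_i2 = 1/(37.8) − 1/(32.06) = -0.004736, so d_i2 = -211.1 cm; m₂ = −d_i2/d_o2 = +6.585.
m = m₁·m₂ = (+0.6052)(+6.585) = +3.99.

m = +3.99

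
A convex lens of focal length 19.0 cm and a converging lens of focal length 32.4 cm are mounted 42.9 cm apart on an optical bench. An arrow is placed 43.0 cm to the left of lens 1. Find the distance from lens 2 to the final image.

12.2 cm

Lens 1: 1/d_i1 = 1/f₁ − 1/d_o1 = 1/(19.0) − 1/(43.0) = 0.02938, so d_i1 = 34.04 cm.
The intermediate image is 34.04 cm to the right of lens 1, which is 42.9 − (34.04) = 8.860 cm to the left of lens 2, so d_o2 = +8.860 cm.
Lens 2: 1/d_i2 = 1/f₂ − 1/d_o2 = 1/(32.4) − 1/(8.860) = -0.08200, so d_i2 = -12.2 cm.
The final image is virtual, 12.2 cm to the left of lens 2 (overall magnification ≈ -1.1).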